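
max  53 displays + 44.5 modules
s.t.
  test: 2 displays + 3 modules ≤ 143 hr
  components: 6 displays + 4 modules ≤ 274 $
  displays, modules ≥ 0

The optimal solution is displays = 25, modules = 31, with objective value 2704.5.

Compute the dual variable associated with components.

7

Check each constraint at x*: test 143/143 (tight); components 274/274 (tight).
Dual feasibility on the basic columns requires 2·y_test + 6·y_components = 53, 3·y_test + 4·y_components = 44.5.
This yields shadow prices y_test = 5.5, y_components = 7.
Shadow price of components = 7.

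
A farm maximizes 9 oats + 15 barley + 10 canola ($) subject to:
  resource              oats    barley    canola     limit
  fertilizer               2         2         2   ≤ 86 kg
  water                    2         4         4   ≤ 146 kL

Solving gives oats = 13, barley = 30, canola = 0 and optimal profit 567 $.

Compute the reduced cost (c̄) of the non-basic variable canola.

Check each constraint at x*: fertilizer 86/86 (tight); water 146/146 (tight).
The binding rows give the dual system: 2·y_fertilizer + 2·y_water = 9 and 2·y_fertilizer + 4·y_water = 15.
Solving: y_fertilizer = 1.5, y_water = 3.
Reduced cost of canola: c₃ − yᵀa₃ = 10 − (1.5·2 + 3·4) = 10 − 15 = -5.

-5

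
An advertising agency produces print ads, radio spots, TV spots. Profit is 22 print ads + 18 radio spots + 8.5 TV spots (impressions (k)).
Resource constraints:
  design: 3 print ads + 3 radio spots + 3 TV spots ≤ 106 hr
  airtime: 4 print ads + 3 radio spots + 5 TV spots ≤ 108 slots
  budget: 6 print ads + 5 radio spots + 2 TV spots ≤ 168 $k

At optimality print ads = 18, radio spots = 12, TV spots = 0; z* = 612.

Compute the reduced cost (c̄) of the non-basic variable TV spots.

-2.5

Binding: airtime and budget. Non-binding: design (16 unused).
Slack constraints have shadow price 0 (complementary slackness).
From A_Bᵀ y = c: 4·y_airtime + 6·y_budget = 22; 3·y_airtime + 5·y_budget = 18.
→ y_airtime = 1 and y_budget = 3.
Reduced cost of TV spots: c₃ − yᵀa₃ = 8.5 − (1·5 + 3·2) = 8.5 − 11 = -2.5.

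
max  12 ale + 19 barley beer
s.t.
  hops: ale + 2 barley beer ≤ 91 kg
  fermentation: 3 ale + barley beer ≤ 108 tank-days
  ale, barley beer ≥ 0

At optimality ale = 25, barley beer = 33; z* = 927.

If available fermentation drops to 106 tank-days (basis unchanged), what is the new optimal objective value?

925

Both hops and fermentation are binding at x*.
From A_Bᵀ y = c: 1·y_hops + 3·y_fermentation = 12; 2·y_hops + 1·y_fermentation = 19.
Solving: y_hops = 9, y_fermentation = 1.
Δz = y_fermentation·Δb = 1 × (-2) = -2, so new z* = 927 − 2 = 925.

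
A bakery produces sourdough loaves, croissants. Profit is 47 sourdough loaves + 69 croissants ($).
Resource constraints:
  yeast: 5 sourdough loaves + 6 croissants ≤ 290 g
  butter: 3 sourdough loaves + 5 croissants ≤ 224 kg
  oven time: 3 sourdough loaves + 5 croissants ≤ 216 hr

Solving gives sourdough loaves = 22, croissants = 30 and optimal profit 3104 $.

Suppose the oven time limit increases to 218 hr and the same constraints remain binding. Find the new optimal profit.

Check each constraint at x*: yeast 290/290 (tight); butter 216/224 (slack 8); oven time 216/216 (tight).
By complementary slackness, y = 0 for the non-binding constraint.
Dual feasibility on the basic columns requires 5·y_yeast + 3·y_oven time = 47, 6·y_yeast + 5·y_oven time = 69.
→ y_yeast = 4 and y_oven time = 9.
Δz = y_oven time·Δb = 9 × (2) = 18, so new z* = 3104 + 18 = 3122.

3122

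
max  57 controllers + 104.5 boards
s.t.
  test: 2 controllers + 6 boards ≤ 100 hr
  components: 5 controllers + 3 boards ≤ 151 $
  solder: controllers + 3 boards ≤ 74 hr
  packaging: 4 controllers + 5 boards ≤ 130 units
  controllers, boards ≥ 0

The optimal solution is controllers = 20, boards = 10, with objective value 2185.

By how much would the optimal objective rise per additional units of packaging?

9.5

Check each constraint at x*: test 100/100 (tight); components 130/151 (slack 21); solder 50/74 (slack 24); packaging 130/130 (tight).
Since components, solder are not tight, their duals are 0.
From A_Bᵀ y = c: 2·y_test + 4·y_packaging = 57; 6·y_test + 5·y_packaging = 104.5.
This yields shadow prices y_test = 9.5, y_packaging = 9.5.
Shadow price of packaging = 9.5.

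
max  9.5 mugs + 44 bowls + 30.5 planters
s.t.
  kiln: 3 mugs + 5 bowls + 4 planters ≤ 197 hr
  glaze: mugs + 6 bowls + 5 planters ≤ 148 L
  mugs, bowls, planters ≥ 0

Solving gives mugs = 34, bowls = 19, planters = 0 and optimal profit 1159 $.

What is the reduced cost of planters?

Check each constraint at x*: kiln 197/197 (tight); glaze 148/148 (tight).
From A_Bᵀ y = c: 3·y_kiln + 1·y_glaze = 9.5; 5·y_kiln + 6·y_glaze = 44.
This yields shadow prices y_kiln = 1, y_glaze = 6.5.
Reduced cost of planters: c₃ − yᵀa₃ = 30.5 − (1·4 + 6.5·5) = 30.5 − 36.5 = -6.

-6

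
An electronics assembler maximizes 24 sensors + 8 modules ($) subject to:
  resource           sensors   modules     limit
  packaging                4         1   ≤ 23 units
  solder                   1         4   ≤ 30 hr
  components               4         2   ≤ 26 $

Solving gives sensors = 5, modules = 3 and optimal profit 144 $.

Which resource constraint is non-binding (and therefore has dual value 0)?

packaging: 23/23 (binding)
solder: 17/30 (slack 13)
components: 26/26 (binding)
By complementary slackness, a constraint with positive slack has shadow price 0 → solder.

solder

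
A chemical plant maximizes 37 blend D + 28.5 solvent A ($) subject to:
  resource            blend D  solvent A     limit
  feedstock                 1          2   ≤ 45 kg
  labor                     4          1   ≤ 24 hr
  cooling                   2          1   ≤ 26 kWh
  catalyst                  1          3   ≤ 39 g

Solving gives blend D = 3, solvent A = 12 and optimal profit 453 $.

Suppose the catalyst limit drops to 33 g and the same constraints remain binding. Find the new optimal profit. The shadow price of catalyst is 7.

Δb = -6, so new z* = 453 + (7)·(-6) = 453 − 42 = 411.

411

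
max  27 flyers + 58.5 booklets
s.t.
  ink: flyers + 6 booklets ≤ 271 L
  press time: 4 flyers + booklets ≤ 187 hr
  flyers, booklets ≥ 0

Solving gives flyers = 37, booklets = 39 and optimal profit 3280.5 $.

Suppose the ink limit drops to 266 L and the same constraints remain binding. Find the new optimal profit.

3235.5

Check each constraint at x*: ink 271/271 (tight); press time 187/187 (tight).
The binding rows give the dual system: 1·y_ink + 4·y_press time = 27 and 6·y_ink + 1·y_press time = 58.5.
This yields shadow prices y_ink = 9, y_press time = 4.5.
Δz = y_ink·Δb = 9 × (-5) = -45, so new z* = 3280.5 − 45 = 3235.5.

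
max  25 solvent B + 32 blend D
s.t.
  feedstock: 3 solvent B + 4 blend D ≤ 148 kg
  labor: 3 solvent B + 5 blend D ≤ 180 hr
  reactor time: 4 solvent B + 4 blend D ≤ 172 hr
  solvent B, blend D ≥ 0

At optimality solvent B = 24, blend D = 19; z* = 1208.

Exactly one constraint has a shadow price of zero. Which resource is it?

feedstock: 148/148 (binding)
labor: 167/180 (slack 13)
reactor time: 172/172 (binding)
By complementary slackness, a constraint with positive slack has shadow price 0 → labor.

labor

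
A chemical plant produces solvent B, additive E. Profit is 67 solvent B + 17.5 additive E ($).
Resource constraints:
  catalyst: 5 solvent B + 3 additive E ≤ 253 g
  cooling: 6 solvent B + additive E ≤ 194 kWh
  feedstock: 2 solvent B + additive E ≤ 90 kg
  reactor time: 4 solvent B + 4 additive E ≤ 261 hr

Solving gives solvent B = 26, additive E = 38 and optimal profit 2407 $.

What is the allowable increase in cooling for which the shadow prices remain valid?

76

Binding constraints: cooling, feedstock. The basis is B = [[6,1],[2,1]] with det 4.
Per unit increase in cooling, x* moves by d = (0.25, -0.5).
The basis stays optimal until additive E reaches 0; allowable increase = 76 kWh.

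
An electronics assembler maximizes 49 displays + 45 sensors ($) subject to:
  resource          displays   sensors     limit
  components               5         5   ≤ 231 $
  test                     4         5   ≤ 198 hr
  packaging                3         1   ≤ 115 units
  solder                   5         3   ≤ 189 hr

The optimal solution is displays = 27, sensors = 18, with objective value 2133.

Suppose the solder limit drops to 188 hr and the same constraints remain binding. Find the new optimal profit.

Binding: test and solder. Non-binding: components (6 unused), packaging (16 unused).
By complementary slackness, y = 0 for the non-binding constraints.
Dual feasibility on the basic columns requires 4·y_test + 5·y_solder = 49, 5·y_test + 3·y_solder = 45.
This yields shadow prices y_test = 6, y_solder = 5.
Δz = y_solder·Δb = 5 × (-1) = -5, so new z* = 2133 − 5 = 2128.

2128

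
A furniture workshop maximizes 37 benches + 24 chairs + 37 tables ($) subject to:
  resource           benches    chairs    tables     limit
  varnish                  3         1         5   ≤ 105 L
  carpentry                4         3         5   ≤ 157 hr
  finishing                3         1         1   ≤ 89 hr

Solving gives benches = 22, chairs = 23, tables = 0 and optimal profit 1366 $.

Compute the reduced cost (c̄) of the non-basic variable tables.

-1

Check each constraint at x*: varnish 89/105 (slack 16); carpentry 157/157 (tight); finishing 89/89 (tight).
By complementary slackness, y = 0 for the non-binding constraint.
Dual feasibility on the basic columns requires 4·y_carpentry + 3·y_finishing = 37, 3·y_carpentry + 1·y_finishing = 24.
Solving: y_carpentry = 7, y_finishing = 3.
Reduced cost of tables: c₃ − yᵀa₃ = 37 − (7·5 + 3·1) = 37 − 38 = -1.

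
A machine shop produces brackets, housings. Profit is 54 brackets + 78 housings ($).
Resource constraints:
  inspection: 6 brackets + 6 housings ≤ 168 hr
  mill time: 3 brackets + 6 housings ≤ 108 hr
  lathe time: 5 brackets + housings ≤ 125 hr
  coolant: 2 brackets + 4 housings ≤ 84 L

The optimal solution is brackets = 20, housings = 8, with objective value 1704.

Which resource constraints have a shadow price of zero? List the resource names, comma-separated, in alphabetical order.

inspection: 168/168 (binding)
mill time: 108/108 (binding)
lathe time: 108/125 (slack 17)
coolant: 72/84 (slack 12)
By complementary slackness, a constraint with positive slack has shadow price 0 → coolant, lathe time.

coolant, lathe time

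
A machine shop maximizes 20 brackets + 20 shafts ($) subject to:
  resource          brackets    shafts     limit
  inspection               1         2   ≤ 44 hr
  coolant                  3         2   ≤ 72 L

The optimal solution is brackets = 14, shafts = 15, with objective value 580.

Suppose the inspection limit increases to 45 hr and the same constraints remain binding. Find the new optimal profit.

At the optimum: inspection uses 44 of 44 (binding); coolant uses 72 of 72 (binding).
The binding rows give the dual system: 1·y_inspection + 3·y_coolant = 20 and 2·y_inspection + 2·y_coolant = 20.
This yields shadow prices y_inspection = 5, y_coolant = 5.
Δz = y_inspection·Δb = 5 × (1) = 5, so new z* = 580 + 5 = 585.

585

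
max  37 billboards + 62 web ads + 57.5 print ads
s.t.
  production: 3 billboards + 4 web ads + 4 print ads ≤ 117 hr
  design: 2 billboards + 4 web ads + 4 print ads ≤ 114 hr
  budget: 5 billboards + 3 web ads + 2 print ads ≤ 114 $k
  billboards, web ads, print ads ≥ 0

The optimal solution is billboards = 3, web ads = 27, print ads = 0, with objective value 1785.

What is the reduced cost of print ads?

Check each constraint at x*: production 117/117 (tight); design 114/114 (tight); budget 96/114 (slack 18).
Slack constraints have shadow price 0 (complementary slackness).
The binding rows give the dual system: 3·y_production + 2·y_design = 37 and 4·y_production + 4·y_design = 62.
This yields shadow prices y_production = 6, y_design = 9.5.
Reduced cost of print ads: c₃ − yᵀa₃ = 57.5 − (6·4 + 9.5·4) = 57.5 − 62 = -4.5.

-4.5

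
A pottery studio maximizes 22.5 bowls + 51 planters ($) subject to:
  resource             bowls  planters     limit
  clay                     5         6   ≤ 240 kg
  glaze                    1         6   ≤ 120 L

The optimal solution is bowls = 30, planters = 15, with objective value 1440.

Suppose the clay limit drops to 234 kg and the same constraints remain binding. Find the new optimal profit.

Both clay and glaze are binding at x*.
From A_Bᵀ y = c: 5·y_clay + 1·y_glaze = 22.5; 6·y_clay + 6·y_glaze = 51.
This yields shadow prices y_clay = 3.5, y_glaze = 5.
Δz = y_clay·Δb = 3.5 × (-6) = -21, so new z* = 1440 − 21 = 1419.

1419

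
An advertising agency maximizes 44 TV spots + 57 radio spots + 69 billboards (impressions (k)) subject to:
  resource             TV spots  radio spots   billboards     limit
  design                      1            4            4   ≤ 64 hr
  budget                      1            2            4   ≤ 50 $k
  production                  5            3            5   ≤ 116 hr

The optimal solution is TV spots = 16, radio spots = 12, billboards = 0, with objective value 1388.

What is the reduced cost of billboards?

-2

Check each constraint at x*: design 64/64 (tight); budget 40/50 (slack 10); production 116/116 (tight).
Slack constraints have shadow price 0 (complementary slackness).
The binding rows give the dual system: 1·y_design + 5·y_production = 44 and 4·y_design + 3·y_production = 57.
→ y_design = 9 and y_production = 7.
Reduced cost of billboards: c₃ − yᵀa₃ = 69 − (9·4 + 7·5) = 69 − 71 = -2.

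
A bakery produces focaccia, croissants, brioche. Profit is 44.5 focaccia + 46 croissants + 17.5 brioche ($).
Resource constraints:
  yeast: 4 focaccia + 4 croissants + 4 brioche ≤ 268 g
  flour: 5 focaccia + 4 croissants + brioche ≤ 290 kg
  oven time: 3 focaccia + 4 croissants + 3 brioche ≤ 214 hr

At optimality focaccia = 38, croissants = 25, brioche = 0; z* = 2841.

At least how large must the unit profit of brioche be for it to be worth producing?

24.5

Check each constraint at x*: yeast 252/268 (slack 16); flour 290/290 (tight); oven time 214/214 (tight).
Since yeast is not tight, its dual is 0.
The binding rows give the dual system: 5·y_flour + 3·y_oven time = 44.5 and 4·y_flour + 4·y_oven time = 46.
Solving: y_flour = 5, y_oven time = 6.5.
brioche enters the basis when its profit ≥ yᵀa₃ = 5·1 + 6.5·3 = 24.5.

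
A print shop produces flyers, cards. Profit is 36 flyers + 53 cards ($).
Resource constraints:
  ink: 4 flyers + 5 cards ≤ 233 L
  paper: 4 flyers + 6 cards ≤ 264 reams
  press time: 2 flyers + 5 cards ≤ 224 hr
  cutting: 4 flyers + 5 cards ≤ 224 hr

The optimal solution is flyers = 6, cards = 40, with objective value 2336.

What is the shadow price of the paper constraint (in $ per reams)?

8

Binding: paper and cutting. Non-binding: ink (9 unused), press time (12 unused).
Slack constraints have shadow price 0 (complementary slackness).
Dual feasibility on the basic columns requires 4·y_paper + 4·y_cutting = 36, 6·y_paper + 5·y_cutting = 53.
This yields shadow prices y_paper = 8, y_cutting = 1.
Shadow price of paper = 8.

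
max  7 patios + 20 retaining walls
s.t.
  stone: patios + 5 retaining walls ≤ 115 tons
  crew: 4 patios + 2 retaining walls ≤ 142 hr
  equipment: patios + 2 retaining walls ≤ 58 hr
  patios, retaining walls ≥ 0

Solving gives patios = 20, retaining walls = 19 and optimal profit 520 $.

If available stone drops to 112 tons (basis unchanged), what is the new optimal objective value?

At the optimum: stone uses 115 of 115 (binding); crew uses 118 of 142 (slack = 24); equipment uses 58 of 58 (binding).
By complementary slackness, y = 0 for the non-binding constraint.
From A_Bᵀ y = c: 1·y_stone + 1·y_equipment = 7; 5·y_stone + 2·y_equipment = 20.
This yields shadow prices y_stone = 2, y_equipment = 5.
Δz = y_stone·Δb = 2 × (-3) = -6, so new z* = 520 − 6 = 514.

514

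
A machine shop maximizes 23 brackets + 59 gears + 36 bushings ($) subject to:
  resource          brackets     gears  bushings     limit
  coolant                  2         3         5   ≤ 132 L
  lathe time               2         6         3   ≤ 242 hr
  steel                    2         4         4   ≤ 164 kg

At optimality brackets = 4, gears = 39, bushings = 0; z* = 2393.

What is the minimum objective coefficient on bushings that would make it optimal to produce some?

At the optimum: coolant uses 125 of 132 (slack = 7); lathe time uses 242 of 242 (binding); steel uses 164 of 164 (binding).
Slack constraints have shadow price 0 (complementary slackness).
Dual feasibility on the basic columns requires 2·y_lathe time + 2·y_steel = 23, 6·y_lathe time + 4·y_steel = 59.
→ y_lathe time = 6.5 and y_steel = 5.
bushings enters the basis when its profit ≥ yᵀa₃ = 6.5·3 + 5·4 = 39.5.

39.5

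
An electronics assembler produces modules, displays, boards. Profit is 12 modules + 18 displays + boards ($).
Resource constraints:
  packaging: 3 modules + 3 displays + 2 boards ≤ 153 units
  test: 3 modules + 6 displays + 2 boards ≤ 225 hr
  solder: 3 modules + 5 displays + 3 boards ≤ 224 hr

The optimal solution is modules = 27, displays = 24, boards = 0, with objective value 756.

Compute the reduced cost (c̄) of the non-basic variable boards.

-7

At the optimum: packaging uses 153 of 153 (binding); test uses 225 of 225 (binding); solder uses 201 of 224 (slack = 23).
By complementary slackness, y = 0 for the non-binding constraint.
The binding rows give the dual system: 3·y_packaging + 3·y_test = 12 and 3·y_packaging + 6·y_test = 18.
Solving: y_packaging = 2, y_test = 2.
Reduced cost of boards: c₃ − yᵀa₃ = 1 − (2·2 + 2·2) = 1 − 8 = -7.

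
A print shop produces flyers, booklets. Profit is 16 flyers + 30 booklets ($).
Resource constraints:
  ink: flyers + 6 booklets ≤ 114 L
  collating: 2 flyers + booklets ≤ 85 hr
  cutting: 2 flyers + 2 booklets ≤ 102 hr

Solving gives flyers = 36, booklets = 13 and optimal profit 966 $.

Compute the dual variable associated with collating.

6

At the optimum: ink uses 114 of 114 (binding); collating uses 85 of 85 (binding); cutting uses 98 of 102 (slack = 4).
Slack constraints have shadow price 0 (complementary slackness).
The binding rows give the dual system: 1·y_ink + 2·y_collating = 16 and 6·y_ink + 1·y_collating = 30.
Solving: y_ink = 4, y_collating = 6.
Shadow price of collating = 6.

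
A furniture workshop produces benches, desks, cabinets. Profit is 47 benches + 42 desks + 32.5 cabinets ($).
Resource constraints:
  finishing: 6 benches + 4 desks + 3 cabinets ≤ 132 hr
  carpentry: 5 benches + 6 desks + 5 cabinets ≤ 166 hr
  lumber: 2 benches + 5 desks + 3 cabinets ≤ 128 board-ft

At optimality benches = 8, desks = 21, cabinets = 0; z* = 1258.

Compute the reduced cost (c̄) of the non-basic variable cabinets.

Check each constraint at x*: finishing 132/132 (tight); carpentry 166/166 (tight); lumber 121/128 (slack 7).
By complementary slackness, y = 0 for the non-binding constraint.
The binding rows give the dual system: 6·y_finishing + 5·y_carpentry = 47 and 4·y_finishing + 6·y_carpentry = 42.
This yields shadow prices y_finishing = 4.5, y_carpentry = 4.
Reduced cost of cabinets: c₃ − yᵀa₃ = 32.5 − (4.5·3 + 4·5) = 32.5 − 33.5 = -1.

-1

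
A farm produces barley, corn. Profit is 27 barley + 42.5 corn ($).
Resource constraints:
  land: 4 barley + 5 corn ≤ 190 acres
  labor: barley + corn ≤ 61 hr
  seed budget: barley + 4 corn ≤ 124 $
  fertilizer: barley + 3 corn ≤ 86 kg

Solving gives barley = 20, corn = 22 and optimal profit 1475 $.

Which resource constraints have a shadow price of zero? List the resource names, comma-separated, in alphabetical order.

labor, seed budget

land: 190/190 (binding)
labor: 42/61 (slack 19)
seed budget: 108/124 (slack 16)
fertilizer: 86/86 (binding)
By complementary slackness, a constraint with positive slack has shadow price 0 → labor, seed budget.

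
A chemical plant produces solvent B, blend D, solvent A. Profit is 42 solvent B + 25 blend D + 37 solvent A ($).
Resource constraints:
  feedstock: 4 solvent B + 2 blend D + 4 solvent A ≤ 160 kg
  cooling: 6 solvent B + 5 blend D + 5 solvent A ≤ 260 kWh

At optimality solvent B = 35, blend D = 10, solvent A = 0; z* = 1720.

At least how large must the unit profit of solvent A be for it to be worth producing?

Both feedstock and cooling are binding at x*.
From A_Bᵀ y = c: 4·y_feedstock + 6·y_cooling = 42; 2·y_feedstock + 5·y_cooling = 25.
Solving: y_feedstock = 7.5, y_cooling = 2.
solvent A enters the basis when its profit ≥ yᵀa₃ = 7.5·4 + 2·5 = 40.

40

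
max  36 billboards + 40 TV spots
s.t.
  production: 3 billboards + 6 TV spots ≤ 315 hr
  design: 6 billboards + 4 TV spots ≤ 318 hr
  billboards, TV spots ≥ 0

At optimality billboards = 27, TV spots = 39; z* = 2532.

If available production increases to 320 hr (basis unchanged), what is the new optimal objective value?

At the optimum: production uses 315 of 315 (binding); design uses 318 of 318 (binding).
From A_Bᵀ y = c: 3·y_production + 6·y_design = 36; 6·y_production + 4·y_design = 40.
→ y_production = 4 and y_design = 4.
Δz = y_production·Δb = 4 × (5) = 20, so new z* = 2532 + 20 = 2552.

2552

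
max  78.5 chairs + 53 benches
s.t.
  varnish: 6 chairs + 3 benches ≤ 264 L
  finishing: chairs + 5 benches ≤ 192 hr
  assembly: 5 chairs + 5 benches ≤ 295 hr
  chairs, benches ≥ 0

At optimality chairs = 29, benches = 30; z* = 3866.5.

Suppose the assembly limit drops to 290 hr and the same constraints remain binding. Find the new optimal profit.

Check each constraint at x*: varnish 264/264 (tight); finishing 179/192 (slack 13); assembly 295/295 (tight).
Since finishing is not tight, its dual is 0.
Dual feasibility on the basic columns requires 6·y_varnish + 5·y_assembly = 78.5, 3·y_varnish + 5·y_assembly = 53.
→ y_varnish = 8.5 and y_assembly = 5.5.
Δz = y_assembly·Δb = 5.5 × (-5) = -27.5, so new z* = 3866.5 − 27.5 = 3839.

3839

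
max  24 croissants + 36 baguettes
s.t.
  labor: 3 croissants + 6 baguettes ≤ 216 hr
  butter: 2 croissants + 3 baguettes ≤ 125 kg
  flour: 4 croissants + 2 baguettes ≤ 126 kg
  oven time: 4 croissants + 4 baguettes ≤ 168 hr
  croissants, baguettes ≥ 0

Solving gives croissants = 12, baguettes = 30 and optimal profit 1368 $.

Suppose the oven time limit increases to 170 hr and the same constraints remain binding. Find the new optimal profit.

Binding: labor and oven time. Non-binding: butter (11 unused), flour (18 unused).
Since butter, flour are not tight, their duals are 0.
From A_Bᵀ y = c: 3·y_labor + 4·y_oven time = 24; 6·y_labor + 4·y_oven time = 36.
Solving: y_labor = 4, y_oven time = 3.
Δz = y_oven time·Δb = 3 × (2) = 6, so new z* = 1368 + 6 = 1374.

1374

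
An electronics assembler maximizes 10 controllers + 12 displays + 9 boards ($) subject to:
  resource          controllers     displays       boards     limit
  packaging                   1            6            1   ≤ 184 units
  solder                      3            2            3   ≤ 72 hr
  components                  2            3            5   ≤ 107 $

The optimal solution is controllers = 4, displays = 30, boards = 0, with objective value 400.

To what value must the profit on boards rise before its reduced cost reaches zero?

10

Binding: packaging and solder. Non-binding: components (9 unused).
Slack constraints have shadow price 0 (complementary slackness).
Dual feasibility on the basic columns requires 1·y_packaging + 3·y_solder = 10, 6·y_packaging + 2·y_solder = 12.
→ y_packaging = 1 and y_solder = 3.
boards enters the basis when its profit ≥ yᵀa₃ = 1·1 + 3·3 = 10.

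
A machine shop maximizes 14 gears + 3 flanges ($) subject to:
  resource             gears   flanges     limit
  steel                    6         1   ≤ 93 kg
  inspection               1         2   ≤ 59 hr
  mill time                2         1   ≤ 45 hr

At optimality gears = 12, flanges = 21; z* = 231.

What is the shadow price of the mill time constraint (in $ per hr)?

Binding: steel and mill time. Non-binding: inspection (5 unused).
Since inspection is not tight, its dual is 0.
From A_Bᵀ y = c: 6·y_steel + 2·y_mill time = 14; 1·y_steel + 1·y_mill time = 3.
→ y_steel = 2 and y_mill time = 1.
Shadow price of mill time = 1.

1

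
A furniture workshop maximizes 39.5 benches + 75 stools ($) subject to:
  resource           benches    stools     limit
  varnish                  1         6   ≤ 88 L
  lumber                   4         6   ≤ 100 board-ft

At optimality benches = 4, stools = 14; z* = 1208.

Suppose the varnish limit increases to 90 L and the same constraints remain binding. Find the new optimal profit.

Both varnish and lumber are binding at x*.
Dual feasibility on the basic columns requires 1·y_varnish + 4·y_lumber = 39.5, 6·y_varnish + 6·y_lumber = 75.
This yields shadow prices y_varnish = 3.5, y_lumber = 9.
Δz = y_varnish·Δb = 3.5 × (2) = 7, so new z* = 1208 + 7 = 1215.

1215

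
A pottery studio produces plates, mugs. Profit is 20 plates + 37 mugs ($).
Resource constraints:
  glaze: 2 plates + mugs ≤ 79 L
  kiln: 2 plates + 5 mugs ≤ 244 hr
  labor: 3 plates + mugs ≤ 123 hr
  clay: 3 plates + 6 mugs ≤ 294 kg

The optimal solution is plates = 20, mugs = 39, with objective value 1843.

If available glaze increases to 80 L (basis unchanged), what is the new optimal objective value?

Binding: glaze and clay. Non-binding: kiln (9 unused), labor (24 unused).
Slack constraints have shadow price 0 (complementary slackness).
From A_Bᵀ y = c: 2·y_glaze + 3·y_clay = 20; 1·y_glaze + 6·y_clay = 37.
Solving: y_glaze = 1, y_clay = 6.
Δz = y_glaze·Δb = 1 × (1) = 1, so new z* = 1843 + 1 = 1844.

1844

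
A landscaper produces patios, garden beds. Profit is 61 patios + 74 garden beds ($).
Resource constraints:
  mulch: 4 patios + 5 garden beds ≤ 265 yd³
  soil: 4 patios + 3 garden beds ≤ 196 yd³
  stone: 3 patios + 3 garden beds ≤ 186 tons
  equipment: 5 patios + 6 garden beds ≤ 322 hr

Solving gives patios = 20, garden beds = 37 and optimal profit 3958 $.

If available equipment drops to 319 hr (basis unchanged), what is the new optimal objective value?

3931

At the optimum: mulch uses 265 of 265 (binding); soil uses 191 of 196 (slack = 5); stone uses 171 of 186 (slack = 15); equipment uses 322 of 322 (binding).
Slack constraints have shadow price 0 (complementary slackness).
The binding rows give the dual system: 4·y_mulch + 5·y_equipment = 61 and 5·y_mulch + 6·y_equipment = 74.
Solving: y_mulch = 4, y_equipment = 9.
Δz = y_equipment·Δb = 9 × (-3) = -27, so new z* = 3958 − 27 = 3931.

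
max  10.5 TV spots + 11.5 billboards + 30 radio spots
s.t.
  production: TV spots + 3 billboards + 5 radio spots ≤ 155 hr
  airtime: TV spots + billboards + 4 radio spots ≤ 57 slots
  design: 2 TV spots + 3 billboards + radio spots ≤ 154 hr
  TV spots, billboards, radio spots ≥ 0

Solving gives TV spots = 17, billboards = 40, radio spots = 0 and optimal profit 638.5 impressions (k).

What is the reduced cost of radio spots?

-5

At the optimum: production uses 137 of 155 (slack = 18); airtime uses 57 of 57 (binding); design uses 154 of 154 (binding).
By complementary slackness, y = 0 for the non-binding constraint.
The binding rows give the dual system: 1·y_airtime + 2·y_design = 10.5 and 1·y_airtime + 3·y_design = 11.5.
Solving: y_airtime = 8.5, y_design = 1.
Reduced cost of radio spots: c₃ − yᵀa₃ = 30 − (8.5·4 + 1·1) = 30 − 35 = -5.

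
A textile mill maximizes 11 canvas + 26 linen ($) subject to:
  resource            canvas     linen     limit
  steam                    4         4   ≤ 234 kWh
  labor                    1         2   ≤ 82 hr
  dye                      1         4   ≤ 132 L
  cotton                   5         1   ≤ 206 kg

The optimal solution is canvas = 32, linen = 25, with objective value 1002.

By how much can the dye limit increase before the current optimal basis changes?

Binding constraints: labor, dye. The basis is B = [[1,2],[1,4]] with det 2.
Per unit increase in dye, x* moves by d = (-1, 0.5).
The basis stays optimal until canvas reaches 0; allowable increase = 32 L.

32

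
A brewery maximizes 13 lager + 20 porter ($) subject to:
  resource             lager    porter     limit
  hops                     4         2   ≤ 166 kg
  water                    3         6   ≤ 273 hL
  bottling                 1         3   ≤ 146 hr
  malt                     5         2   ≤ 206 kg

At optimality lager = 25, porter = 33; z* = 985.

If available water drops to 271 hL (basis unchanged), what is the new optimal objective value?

Binding: hops and water. Non-binding: bottling (22 unused), malt (15 unused).
Since bottling, malt are not tight, their duals are 0.
From A_Bᵀ y = c: 4·y_hops + 3·y_water = 13; 2·y_hops + 6·y_water = 20.
→ y_hops = 1 and y_water = 3.
Δz = y_water·Δb = 3 × (-2) = -6, so new z* = 985 − 6 = 979.

979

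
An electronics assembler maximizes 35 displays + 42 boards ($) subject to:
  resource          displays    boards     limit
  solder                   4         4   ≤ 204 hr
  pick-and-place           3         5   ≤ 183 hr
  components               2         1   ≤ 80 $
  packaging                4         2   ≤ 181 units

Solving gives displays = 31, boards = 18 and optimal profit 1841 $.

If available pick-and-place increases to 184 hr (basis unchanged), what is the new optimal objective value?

At the optimum: solder uses 196 of 204 (slack = 8); pick-and-place uses 183 of 183 (binding); components uses 80 of 80 (binding); packaging uses 160 of 181 (slack = 21).
Slack constraints have shadow price 0 (complementary slackness).
Dual feasibility on the basic columns requires 3·y_pick-and-place + 2·y_components = 35, 5·y_pick-and-place + 1·y_components = 42.
This yields shadow prices y_pick-and-place = 7, y_components = 7.
Δz = y_pick-and-place·Δb = 7 × (1) = 7, so new z* = 1841 + 7 = 1848.

1848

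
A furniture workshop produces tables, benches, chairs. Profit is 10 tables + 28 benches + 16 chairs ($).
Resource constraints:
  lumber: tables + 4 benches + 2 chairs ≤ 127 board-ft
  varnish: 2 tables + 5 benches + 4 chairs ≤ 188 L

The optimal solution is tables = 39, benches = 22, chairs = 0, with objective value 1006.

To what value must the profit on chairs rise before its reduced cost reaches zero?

20

Check each constraint at x*: lumber 127/127 (tight); varnish 188/188 (tight).
From A_Bᵀ y = c: 1·y_lumber + 2·y_varnish = 10; 4·y_lumber + 5·y_varnish = 28.
→ y_lumber = 2 and y_varnish = 4.
chairs enters the basis when its profit ≥ yᵀa₃ = 2·2 + 4·4 = 20.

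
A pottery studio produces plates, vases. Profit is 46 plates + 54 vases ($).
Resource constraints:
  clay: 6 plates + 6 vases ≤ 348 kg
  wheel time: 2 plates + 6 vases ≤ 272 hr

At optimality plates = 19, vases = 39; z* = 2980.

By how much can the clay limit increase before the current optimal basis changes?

468

Binding constraints: clay, wheel time. The basis is B = [[6,6],[2,6]] with det 24.
Per unit increase in clay, x* moves by d = (0.25, -0.0833).
The basis stays optimal until vases reaches 0; allowable increase = 468 kg.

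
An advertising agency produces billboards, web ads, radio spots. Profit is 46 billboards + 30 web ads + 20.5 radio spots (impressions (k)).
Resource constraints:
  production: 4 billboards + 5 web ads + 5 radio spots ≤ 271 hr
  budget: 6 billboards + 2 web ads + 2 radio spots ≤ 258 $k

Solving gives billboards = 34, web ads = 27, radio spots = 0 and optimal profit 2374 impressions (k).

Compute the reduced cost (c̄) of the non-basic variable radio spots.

At the optimum: production uses 271 of 271 (binding); budget uses 258 of 258 (binding).
Dual feasibility on the basic columns requires 4·y_production + 6·y_budget = 46, 5·y_production + 2·y_budget = 30.
Solving: y_production = 4, y_budget = 5.
Reduced cost of radio spots: c₃ − yᵀa₃ = 20.5 − (4·5 + 5·2) = 20.5 − 30 = -9.5.

-9.5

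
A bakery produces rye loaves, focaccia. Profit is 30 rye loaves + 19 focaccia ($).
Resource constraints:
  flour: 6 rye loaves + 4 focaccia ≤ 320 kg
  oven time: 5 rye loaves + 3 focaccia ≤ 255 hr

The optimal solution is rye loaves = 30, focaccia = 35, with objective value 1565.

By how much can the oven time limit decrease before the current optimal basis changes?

Binding constraints: flour, oven time. The basis is B = [[6,4],[5,3]] with det -2.
Per unit decrease in oven time, x* moves by d = (-2, 3).
The basis stays optimal until rye loaves reaches 0; allowable decrease = 15 hr.

15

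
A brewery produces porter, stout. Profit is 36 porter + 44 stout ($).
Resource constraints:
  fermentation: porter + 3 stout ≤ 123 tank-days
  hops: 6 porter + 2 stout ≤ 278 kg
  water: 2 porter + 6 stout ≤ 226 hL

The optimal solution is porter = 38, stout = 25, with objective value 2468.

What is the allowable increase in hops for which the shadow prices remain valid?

400

Binding constraints: hops, water. The basis is B = [[6,2],[2,6]] with det 32.
Per unit increase in hops, x* moves by d = (0.1875, -0.0625).
The basis stays optimal until stout reaches 0; allowable increase = 400 kg.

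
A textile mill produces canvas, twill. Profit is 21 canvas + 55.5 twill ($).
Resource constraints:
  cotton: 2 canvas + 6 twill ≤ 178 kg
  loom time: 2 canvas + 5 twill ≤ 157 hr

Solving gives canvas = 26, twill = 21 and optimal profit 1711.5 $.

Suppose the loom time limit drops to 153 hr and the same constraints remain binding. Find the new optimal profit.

1681.5

At the optimum: cotton uses 178 of 178 (binding); loom time uses 157 of 157 (binding).
The binding rows give the dual system: 2·y_cotton + 2·y_loom time = 21 and 6·y_cotton + 5·y_loom time = 55.5.
Solving: y_cotton = 3, y_loom time = 7.5.
Δz = y_loom time·Δb = 7.5 × (-4) = -30, so new z* = 1711.5 − 30 = 1681.5.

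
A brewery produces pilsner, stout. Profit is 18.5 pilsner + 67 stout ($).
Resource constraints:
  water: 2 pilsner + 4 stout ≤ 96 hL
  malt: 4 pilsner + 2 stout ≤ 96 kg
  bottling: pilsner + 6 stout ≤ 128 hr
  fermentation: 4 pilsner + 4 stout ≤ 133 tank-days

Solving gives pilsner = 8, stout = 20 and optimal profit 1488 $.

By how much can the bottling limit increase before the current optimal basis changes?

16

Binding constraints: water, bottling. The basis is B = [[2,4],[1,6]] with det 8.
Per unit increase in bottling, x* moves by d = (-0.5, 0.25).
The basis stays optimal until pilsner reaches 0; allowable increase = 16 hr.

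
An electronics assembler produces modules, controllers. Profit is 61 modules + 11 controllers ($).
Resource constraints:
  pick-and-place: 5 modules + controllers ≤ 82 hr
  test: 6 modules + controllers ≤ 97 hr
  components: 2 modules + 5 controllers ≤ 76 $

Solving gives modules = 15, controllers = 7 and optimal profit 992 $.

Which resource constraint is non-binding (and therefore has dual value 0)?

pick-and-place: 82/82 (binding)
test: 97/97 (binding)
components: 65/76 (slack 11)
By complementary slackness, a constraint with positive slack has shadow price 0 → components.

components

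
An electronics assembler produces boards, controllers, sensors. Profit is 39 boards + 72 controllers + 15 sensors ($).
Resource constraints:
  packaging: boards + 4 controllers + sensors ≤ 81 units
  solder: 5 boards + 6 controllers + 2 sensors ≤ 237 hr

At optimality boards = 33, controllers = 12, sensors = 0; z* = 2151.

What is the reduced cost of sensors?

-6

Both packaging and solder are binding at x*.
The binding rows give the dual system: 1·y_packaging + 5·y_solder = 39 and 4·y_packaging + 6·y_solder = 72.
Solving: y_packaging = 9, y_solder = 6.
Reduced cost of sensors: c₃ − yᵀa₃ = 15 − (9·1 + 6·2) = 15 − 21 = -6.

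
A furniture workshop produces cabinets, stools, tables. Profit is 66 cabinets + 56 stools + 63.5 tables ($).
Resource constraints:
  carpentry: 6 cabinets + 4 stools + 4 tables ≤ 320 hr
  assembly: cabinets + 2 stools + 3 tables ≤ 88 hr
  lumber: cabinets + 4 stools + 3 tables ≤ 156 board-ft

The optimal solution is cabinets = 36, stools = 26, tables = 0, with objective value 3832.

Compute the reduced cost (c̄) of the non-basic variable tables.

Check each constraint at x*: carpentry 320/320 (tight); assembly 88/88 (tight); lumber 140/156 (slack 16).
By complementary slackness, y = 0 for the non-binding constraint.
Dual feasibility on the basic columns requires 6·y_carpentry + 1·y_assembly = 66, 4·y_carpentry + 2·y_assembly = 56.
Solving: y_carpentry = 9.5, y_assembly = 9.
Reduced cost of tables: c₃ − yᵀa₃ = 63.5 − (9.5·4 + 9·3) = 63.5 − 65 = -1.5.

-1.5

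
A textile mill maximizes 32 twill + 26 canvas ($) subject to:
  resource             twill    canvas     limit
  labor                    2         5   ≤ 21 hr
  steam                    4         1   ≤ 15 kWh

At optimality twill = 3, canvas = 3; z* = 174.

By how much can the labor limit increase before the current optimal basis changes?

Binding constraints: labor, steam. The basis is B = [[2,5],[4,1]] with det -18.
Per unit increase in labor, x* moves by d = (-0.0556, 0.2222).
The basis stays optimal until twill reaches 0; allowable increase = 54 hr.

54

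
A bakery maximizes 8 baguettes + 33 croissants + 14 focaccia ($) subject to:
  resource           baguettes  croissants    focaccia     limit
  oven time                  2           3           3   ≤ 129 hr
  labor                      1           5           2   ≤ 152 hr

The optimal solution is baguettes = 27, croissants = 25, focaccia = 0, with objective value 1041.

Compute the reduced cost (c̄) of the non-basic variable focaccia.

-1

Both oven time and labor are binding at x*.
From A_Bᵀ y = c: 2·y_oven time + 1·y_labor = 8; 3·y_oven time + 5·y_labor = 33.
→ y_oven time = 1 and y_labor = 6.
Reduced cost of focaccia: c₃ − yᵀa₃ = 14 − (1·3 + 6·2) = 14 − 15 = -1.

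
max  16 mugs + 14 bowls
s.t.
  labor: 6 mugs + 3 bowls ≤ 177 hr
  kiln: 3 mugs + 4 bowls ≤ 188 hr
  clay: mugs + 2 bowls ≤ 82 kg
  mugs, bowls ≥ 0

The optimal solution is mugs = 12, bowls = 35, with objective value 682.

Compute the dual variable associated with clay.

4

At the optimum: labor uses 177 of 177 (binding); kiln uses 176 of 188 (slack = 12); clay uses 82 of 82 (binding).
By complementary slackness, y = 0 for the non-binding constraint.
The binding rows give the dual system: 6·y_labor + 1·y_clay = 16 and 3·y_labor + 2·y_clay = 14.
→ y_labor = 2 and y_clay = 4.
Shadow price of clay = 4.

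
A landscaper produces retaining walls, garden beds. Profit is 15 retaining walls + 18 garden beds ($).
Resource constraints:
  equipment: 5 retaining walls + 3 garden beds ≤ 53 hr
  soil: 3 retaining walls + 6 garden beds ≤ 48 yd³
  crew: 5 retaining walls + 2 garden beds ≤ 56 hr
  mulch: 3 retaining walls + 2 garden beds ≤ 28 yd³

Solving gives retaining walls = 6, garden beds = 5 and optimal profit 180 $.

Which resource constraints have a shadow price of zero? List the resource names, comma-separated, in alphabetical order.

equipment: 45/53 (slack 8)
soil: 48/48 (binding)
crew: 40/56 (slack 16)
mulch: 28/28 (binding)
By complementary slackness, a constraint with positive slack has shadow price 0 → crew, equipment.

crew, equipment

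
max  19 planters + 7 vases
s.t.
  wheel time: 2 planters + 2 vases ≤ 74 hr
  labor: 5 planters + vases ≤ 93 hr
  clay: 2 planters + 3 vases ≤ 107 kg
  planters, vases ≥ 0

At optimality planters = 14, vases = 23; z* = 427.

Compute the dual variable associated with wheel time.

2

Binding: wheel time and labor. Non-binding: clay (10 unused).
By complementary slackness, y = 0 for the non-binding constraint.
From A_Bᵀ y = c: 2·y_wheel time + 5·y_labor = 19; 2·y_wheel time + 1·y_labor = 7.
This yields shadow prices y_wheel time = 2, y_labor = 3.
Shadow price of wheel time = 2.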